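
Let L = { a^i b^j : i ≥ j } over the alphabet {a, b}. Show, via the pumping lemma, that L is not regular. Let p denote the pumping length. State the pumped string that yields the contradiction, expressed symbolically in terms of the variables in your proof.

Assume L is regular. Let p be the pumping length given by the pumping lemma.
Choose w = a^p b^p ∈ L, with |w| = 2p ≥ p.
By the pumping lemma, w = xyz with |xy| ≤ p and |y| > 0.
Because |xy| ≤ p and w begins with p copies of a, we have y = a^k with 1 ≤ k ≤ p.
Consider xy^0z = xz = a^{p-k} b^p. Since k ≥ 1, the a-count p-k is less than p, so i ≥ j fails; thus xz ∉ L.
Contradiction. Therefore L is not regular.

a^{p-k} b^p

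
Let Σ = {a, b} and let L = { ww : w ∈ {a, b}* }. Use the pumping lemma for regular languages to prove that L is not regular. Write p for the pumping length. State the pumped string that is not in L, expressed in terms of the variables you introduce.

Assume L is regular; let p be its pumping constant.
Take w = a^p b^p a^p b^p = uu where u = a^pb^p; then w ∈ L and |w| = 4p ≥ p.
The pumping lemma gives a decomposition w = xyz where |xy| ≤ p and |y| ≥ 1.
The first p characters of w are a's, so xy (and hence y) consists only of a's. Write y = a^k, 1 ≤ k ≤ p.
Pump with i = 2: xy^2z = a^{p+k} b^p a^p b^p, of length 4p+k. Suppose this equals vv. The string starts with a and ends with b, so v does too; thus the boundary between the two copies of v is a b→a transition. There is exactly one such transition, at position 2p+k, so |v| = 2p+k and |vv| = 4p+2k ≠ 4p+k since k ≥ 1. So xy^2z ∉ L.
Contradiction. Therefore L is not regular.

a^{p+k} b^p a^p b^p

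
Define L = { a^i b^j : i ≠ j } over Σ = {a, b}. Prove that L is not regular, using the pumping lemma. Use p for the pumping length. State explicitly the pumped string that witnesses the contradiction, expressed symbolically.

a^{p+p!} b^{p+p!}

Suppose for contradiction that L is regular, and let p be the pumping length.
Choose w = a^p b^{p+p!}. Since p ≠ p+p!, w ∈ L; and |w| ≥ p.
The pumping lemma gives a decomposition w = xyz where |xy| ≤ p and |y| ≥ 1.
The first p characters of w are a's, so xy (and hence y) consists only of a's. Write y = a^k, 1 ≤ k ≤ p.
Since 1 ≤ k ≤ p, k divides p!; set t = 1 + p!/k. Then xy^t z has p + (p!/k)·k = p + p! copies of a. Now the a-count equals the b-count, so i ≠ j fails. So xy^t z = a^{p+p!} b^{p+p!} ∉ L.
This contradicts the pumping lemma, so L is not regular.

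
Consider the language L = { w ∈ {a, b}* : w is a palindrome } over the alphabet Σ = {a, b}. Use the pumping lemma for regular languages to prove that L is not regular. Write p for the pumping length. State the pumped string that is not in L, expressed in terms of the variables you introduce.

Suppose for contradiction that L is regular, and let p be the pumping length.
Take w = a^p b a^p, a palindrome of length 2p+1 ≥ p.
The pumping lemma gives a decomposition w = xyz where |xy| ≤ p and |y| > 0.
The first p characters of w are a's, so xy (and hence y) consists only of a's. Write y = a^k, 1 ≤ k ≤ p.
Pump with i = 2: xy^2z = a^{p+k} b a^p. Its reverse is a^p b a^{p+k}, which differs from xy^2z since k ≥ 1. So xy^2z is not a palindrome and xy^2z ∉ L.
Contradiction. Therefore L is not regular.

a^{p+k} b a^p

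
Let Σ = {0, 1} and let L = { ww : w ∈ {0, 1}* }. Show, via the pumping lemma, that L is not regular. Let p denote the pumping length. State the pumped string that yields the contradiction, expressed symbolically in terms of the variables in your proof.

0^{p+k} 1^p 0^p 1^p

Assume L is regular; let p be its pumping constant.
Take w = 0^p 1^p 0^p 1^p = uu where u = 0^p1^p; then w ∈ L and |w| = 4p ≥ p.
Write w = xyz as guaranteed by the lemma, with |xy| ≤ p and |y| ≥ 1.
Since the first p symbols of w are all 0's and |xy| ≤ p, y lies entirely in the leading 0-block: y = 0^k for some k with 1 ≤ k ≤ p.
Pump with i = 2: xy^2z = 0^{p+k} 1^p 0^p 1^p, of length 4p+k. Suppose this equals vv. The string starts with 0 and ends with 1, so v does too; thus the boundary between the two copies of v is a 1→0 transition. There is exactly one such transition, at position 2p+k, so |v| = 2p+k and |vv| = 4p+2k ≠ 4p+k since k ≥ 1. So xy^2z ∉ L.
This contradicts the pumping lemma, so L is not regular.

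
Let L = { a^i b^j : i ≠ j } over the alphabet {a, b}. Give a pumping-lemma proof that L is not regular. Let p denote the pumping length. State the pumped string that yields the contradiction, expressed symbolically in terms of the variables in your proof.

a^{p+p!} b^{p+p!}

Assume L is regular. Let p be the pumping length given by the pumping lemma.
Choose w = a^p b^{p+p!}. Since p ≠ p+p!, w ∈ L; and |w| ≥ p.
The pumping lemma gives a decomposition w = xyz where |xy| ≤ p and y is nonempty.
Because |xy| ≤ p and w begins with p copies of a, we have y = a^k with 1 ≤ k ≤ p.
Since 1 ≤ k ≤ p, k divides p!; set t = 1 + p!/k. Then xy^t z has p + (p!/k)·k = p + p! copies of a. Now the a-count equals the b-count, so i ≠ j fails. So xy^t z = a^{p+p!} b^{p+p!} ∉ L.
This contradicts the pumping lemma, so L is not regular.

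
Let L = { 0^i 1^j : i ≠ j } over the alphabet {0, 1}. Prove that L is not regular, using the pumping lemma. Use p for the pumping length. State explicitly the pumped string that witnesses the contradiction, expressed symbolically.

Assume L is regular; let p be its pumping constant.
Choose w = 0^p 1^{p+p!}. Since p ≠ p+p!, w ∈ L; and |w| ≥ p.
Write w = xyz as guaranteed by the lemma, with |xy| ≤ p and |y| ≥ 1.
The first p characters of w are 0's, so xy (and hence y) consists only of 0's. Write y = 0^k, 1 ≤ k ≤ p.
Since 1 ≤ k ≤ p, k divides p!; set t = 1 + p!/k. Then xy^t z has p + (p!/k)·k = p + p! copies of 0. Now the 0-count equals the 1-count, so i ≠ j fails. So xy^t z = 0^{p+p!} 1^{p+p!} ∉ L.
This contradicts the pumping lemma, so L is not regular.

0^{p+p!} 1^{p+p!}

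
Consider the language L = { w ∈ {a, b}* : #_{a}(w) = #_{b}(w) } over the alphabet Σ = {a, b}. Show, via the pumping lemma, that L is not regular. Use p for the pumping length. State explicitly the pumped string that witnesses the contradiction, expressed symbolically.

a^{p+k} b^p

Suppose for contradiction that L is regular, and let p be the pumping length.
Choose w = a^p b^p ∈ L with |w| = 2p ≥ p.
Write w = xyz as guaranteed by the lemma, with |xy| ≤ p and y is nonempty.
Because |xy| ≤ p and w begins with p copies of a, we have y = a^k with 1 ≤ k ≤ p.
Pump with i = 2: xy^2z = a^{p+k} b^p has p+k occurrences of a but only p of b. Since k ≥ 1 the counts differ, so xy^2z ∉ L.
Contradiction. Therefore L is not regular.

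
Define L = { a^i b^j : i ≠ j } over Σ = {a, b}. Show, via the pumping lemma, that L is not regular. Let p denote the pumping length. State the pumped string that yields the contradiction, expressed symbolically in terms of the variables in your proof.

Suppose for contradiction that L is regular, and let p be the pumping length.
Choose w = a^p b^{p+p!}. Since p ≠ p+p!, w ∈ L; and |w| ≥ p.
The pumping lemma gives a decomposition w = xyz where |xy| ≤ p and |y| > 0.
Because |xy| ≤ p and w begins with p copies of a, we have y = a^k with 1 ≤ k ≤ p.
Since 1 ≤ k ≤ p, k divides p!; set t = 1 + p!/k. Then xy^t z has p + (p!/k)·k = p + p! copies of a. Now the a-count equals the b-count, so i ≠ j fails. So xy^t z = a^{p+p!} b^{p+p!} ∉ L.
This is a contradiction; hence L is not regular.

a^{p+p!} b^{p+p!}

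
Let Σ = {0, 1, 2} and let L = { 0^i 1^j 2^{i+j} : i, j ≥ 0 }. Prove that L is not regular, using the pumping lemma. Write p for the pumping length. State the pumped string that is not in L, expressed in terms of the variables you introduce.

Assume L is regular; let p be its pumping constant.
Take w = 0^p 1^p 2^{2p} ∈ L (with i=j=p, i+j=2p), |w| = 4p ≥ p.
Write w = xyz as guaranteed by the lemma, with |xy| ≤ p and y is nonempty.
The first p characters of w are 0's, so xy (and hence y) consists only of 0's. Write y = 0^k, 1 ≤ k ≤ p.
Consider xy^2z = 0^{p+k} 1^p 2^{2p}. Now the 0- and 1-counts sum to 2p+k, but the 2-count is 2p ≠ 2p+k. So xy^2z ∉ L.
This is a contradiction; hence L is not regular.

0^{p+k} 1^p 2^{2p}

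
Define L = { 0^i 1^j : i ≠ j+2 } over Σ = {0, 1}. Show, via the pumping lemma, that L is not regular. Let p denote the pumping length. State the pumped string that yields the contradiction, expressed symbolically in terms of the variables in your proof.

Assume L is regular; let p be its pumping constant.
Choose w = 0^p 1^{p+p!-2}. Since p ≠ (p+p!-2)+2 = p+p!, w ∈ L; and |w| ≥ p.
By the pumping lemma, w = xyz with |xy| ≤ p and y is nonempty.
Because |xy| ≤ p and w begins with p copies of 0, we have y = 0^k with 1 ≤ k ≤ p.
Since 1 ≤ k ≤ p, k divides p!; set t = 1 + p!/k. Then xy^t z has p + (p!/k)·k = p + p! copies of 0. Now the 0-count is p+p! and (1-count)+2 = (p+p!-2)+2 = p+p!, so i ≠ j+2 fails. So xy^t z = 0^{p+p!} 1^{p+p!-2} ∉ L.
This is a contradiction; hence L is not regular.

0^{p+p!} 1^{p+p!-2}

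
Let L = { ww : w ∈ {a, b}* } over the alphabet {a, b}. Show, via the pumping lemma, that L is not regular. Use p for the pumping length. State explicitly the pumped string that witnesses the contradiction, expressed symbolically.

a^{p+k} b^p a^p b^p

Assume L is regular. Let p be the pumping length given by the pumping lemma.
Take w = a^p b^p a^p b^p = uu where u = a^pb^p; then w ∈ L and |w| = 4p ≥ p.
The pumping lemma gives a decomposition w = xyz where |xy| ≤ p and |y| > 0.
Because |xy| ≤ p and w begins with p copies of a, we have y = a^k with 1 ≤ k ≤ p.
Pump with i = 2: xy^2z = a^{p+k} b^p a^p b^p, of length 4p+k. Suppose this equals vv. The string starts with a and ends with b, so v does too; thus the boundary between the two copies of v is a b→a transition. There is exactly one such transition, at position 2p+k, so |v| = 2p+k and |vv| = 4p+2k ≠ 4p+k since k ≥ 1. So xy^2z ∉ L.
This contradicts the pumping lemma, so L is not regular.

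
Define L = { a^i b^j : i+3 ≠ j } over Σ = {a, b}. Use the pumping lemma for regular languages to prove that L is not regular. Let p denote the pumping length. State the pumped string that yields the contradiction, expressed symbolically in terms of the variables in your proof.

Assume L is regular; let p be its pumping constant.
Choose w = a^p b^{p+p!+3}. Since p ≠ (p+p!+3)-3 = p+p!, w ∈ L; and |w| ≥ p.
Write w = xyz as guaranteed by the lemma, with |xy| ≤ p and |y| ≥ 1.
Because |xy| ≤ p and w begins with p copies of a, we have y = a^k with 1 ≤ k ≤ p.
Since 1 ≤ k ≤ p, k divides p!; set t = 1 + p!/k. Then xy^t z has p + (p!/k)·k = p + p! copies of a. Now the a-count is p+p! and (b-count)-3 = (p+p!+3)-3 = p+p!, so i+3 ≠ j fails. So xy^t z = a^{p+p!} b^{p+p!+3} ∉ L.
Contradiction. Therefore L is not regular.

a^{p+p!} b^{p+p!+3}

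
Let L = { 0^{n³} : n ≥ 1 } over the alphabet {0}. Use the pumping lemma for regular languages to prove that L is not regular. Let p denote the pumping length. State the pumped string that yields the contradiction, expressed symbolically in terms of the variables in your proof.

Toward a contradiction, assume L is regular with pumping length p.
Take w = 0^{p³} ∈ L with |w| = p³ ≥ p.
Write w = xyz as guaranteed by the lemma, with |xy| ≤ p and |y| > 0.
Then y = 0^k for some k with 1 ≤ k ≤ p.
Pump with i = 2: xy^2z = 0^{p³+k}. Since 1 ≤ k ≤ p, p³ < p³+k ≤ p³+p < p³+3p²+3p+1 = (p+1)³, so p³+k is not a perfect cube. So xy^2z ∉ L.
This contradicts the pumping lemma, so L is not regular.

0^{p³+k}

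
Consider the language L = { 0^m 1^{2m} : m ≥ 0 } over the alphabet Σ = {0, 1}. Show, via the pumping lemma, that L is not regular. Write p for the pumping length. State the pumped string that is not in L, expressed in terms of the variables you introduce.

0^{p+k} 1^{2p}

Assume L is regular. Let p be the pumping length given by the pumping lemma.
Let w = 0^p 1^{2p} ∈ L; note |w| = 3p ≥ p.
Write w = xyz as guaranteed by the lemma, with |xy| ≤ p and y is nonempty.
Since the first p symbols of w are all 0's and |xy| ≤ p, y lies entirely in the leading 0-block: y = 0^k for some k with 1 ≤ k ≤ p.
Pump with i = 2: xy^2z = 0^{p+k} 1^{2p}. For this to lie in L we would need 2p = 2(p+k), which forces k = 0. But k ≥ 1, so xy^2z ∉ L.
This is a contradiction; hence L is not regular.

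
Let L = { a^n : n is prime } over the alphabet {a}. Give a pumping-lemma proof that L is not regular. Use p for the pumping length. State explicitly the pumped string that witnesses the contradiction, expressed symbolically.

Assume L is regular. Let p be the pumping length given by the pumping lemma.
Let q be a prime with q ≥ p+2 (infinitely many primes exist), and take w = a^q ∈ L with |w| = q ≥ p.
Write w = xyz as guaranteed by the lemma, with |xy| ≤ p and y is nonempty.
Then y = a^k for some k with 1 ≤ k ≤ p.
Since 1 ≤ k ≤ p, |xz| = q-k. Pump with i = q+1: |xy^{q+1}z| = (q-k)+(q+1)k = q+qk = q(1+k), which is composite (both factors ≥ 2). So xy^{q+1}z = a^{q(1+k)} ∉ L.
Contradiction. Therefore L is not regular.

a^{q(1+k)}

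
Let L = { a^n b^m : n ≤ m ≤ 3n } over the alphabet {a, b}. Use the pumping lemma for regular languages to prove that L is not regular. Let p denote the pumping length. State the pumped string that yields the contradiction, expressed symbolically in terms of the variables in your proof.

a^{p+k} b^p

Assume L is regular. Let p be the pumping length given by the pumping lemma.
Take w = a^p b^p ∈ L (since p ≤ p ≤ 3p), with |w| = 2p ≥ p.
By the pumping lemma, w = xyz with |xy| ≤ p and |y| > 0.
Because |xy| ≤ p and w begins with p copies of a, we have y = a^k with 1 ≤ k ≤ p.
Pump with i = 2: xy^2z = a^{p+k} b^p. Now n = p+k > p = m, so the condition n ≤ m fails. Thus xy^2z ∉ L.
This contradicts the pumping lemma, so L is not regular.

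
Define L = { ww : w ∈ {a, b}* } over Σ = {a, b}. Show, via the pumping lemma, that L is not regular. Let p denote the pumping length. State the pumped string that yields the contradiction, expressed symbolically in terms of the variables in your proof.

a^{p+k} b^p a^p b^p

Assume L is regular; let p be its pumping constant.
Take w = a^p b^p a^p b^p = uu where u = a^pb^p; then w ∈ L and |w| = 4p ≥ p.
The pumping lemma gives a decomposition w = xyz where |xy| ≤ p and |y| > 0.
The first p characters of w are a's, so xy (and hence y) consists only of a's. Write y = a^k, 1 ≤ k ≤ p.
Pump with i = 2: xy^2z = a^{p+k} b^p a^p b^p, of length 4p+k. Suppose this equals vv. The string starts with a and ends with b, so v does too; thus the boundary between the two copies of v is a b→a transition. There is exactly one such transition, at position 2p+k, so |v| = 2p+k and |vv| = 4p+2k ≠ 4p+k since k ≥ 1. So xy^2z ∉ L.
Contradiction. Therefore L is not regular.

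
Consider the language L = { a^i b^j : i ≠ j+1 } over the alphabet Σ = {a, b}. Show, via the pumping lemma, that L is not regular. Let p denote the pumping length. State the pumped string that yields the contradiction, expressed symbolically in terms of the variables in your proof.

Toward a contradiction, assume L is regular with pumping length p.
Choose w = a^p b^{p+p!-1}. Since p ≠ (p+p!-1)+1 = p+p!, w ∈ L; and |w| ≥ p.
By the pumping lemma, w = xyz with |xy| ≤ p and |y| > 0.
Because |xy| ≤ p and w begins with p copies of a, we have y = a^k with 1 ≤ k ≤ p.
Since 1 ≤ k ≤ p, k divides p!; set t = 1 + p!/k. Then xy^t z has p + (p!/k)·k = p + p! copies of a. Now the a-count is p+p! and (b-count)+1 = (p+p!-1)+1 = p+p!, so i ≠ j+1 fails. So xy^t z = a^{p+p!} b^{p+p!-1} ∉ L.
This contradicts the pumping lemma, so L is not regular.

a^{p+p!} b^{p+p!-1}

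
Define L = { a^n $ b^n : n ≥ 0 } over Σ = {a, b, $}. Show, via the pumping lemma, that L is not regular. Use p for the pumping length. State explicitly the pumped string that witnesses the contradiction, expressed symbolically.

a^{p+k} $ b^p

Suppose for contradiction that L is regular, and let p be the pumping length.
Take w = a^p $ b^p ∈ L with |w| = 2p+1 ≥ p.
The pumping lemma gives a decomposition w = xyz where |xy| ≤ p and |y| ≥ 1.
Because |xy| ≤ p and w begins with p copies of a, we have y = a^k with 1 ≤ k ≤ p.
Pump with i = 2: xy^2z = a^{p+k} $ b^p, which would require p+k = p. But k ≥ 1, so xy^2z ∉ L.
Contradiction. Therefore L is not regular.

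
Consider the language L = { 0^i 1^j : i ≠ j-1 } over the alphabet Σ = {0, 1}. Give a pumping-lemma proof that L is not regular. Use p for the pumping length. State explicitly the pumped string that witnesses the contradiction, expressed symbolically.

Toward a contradiction, assume L is regular with pumping length p.
Choose w = 0^p 1^{p+p!+1}. Since p ≠ (p+p!+1)-1 = p+p!, w ∈ L; and |w| ≥ p.
By the pumping lemma, w = xyz with |xy| ≤ p and |y| > 0.
Because |xy| ≤ p and w begins with p copies of 0, we have y = 0^k with 1 ≤ k ≤ p.
Since 1 ≤ k ≤ p, k divides p!; set t = 1 + p!/k. Then xy^t z has p + (p!/k)·k = p + p! copies of 0. Now the 0-count is p+p! and (1-count)-1 = (p+p!+1)-1 = p+p!, so i ≠ j-1 fails. So xy^t z = 0^{p+p!} 1^{p+p!+1} ∉ L.
This is a contradiction; hence L is not regular.

0^{p+p!} 1^{p+p!+1}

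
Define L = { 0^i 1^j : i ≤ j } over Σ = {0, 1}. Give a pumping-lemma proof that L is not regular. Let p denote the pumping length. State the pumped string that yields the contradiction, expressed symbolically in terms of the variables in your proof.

0^{p+k} 1^p

Suppose for contradiction that L is regular, and let p be the pumping length.
Choose w = 0^p 1^p ∈ L, with |w| = 2p ≥ p.
Write w = xyz as guaranteed by the lemma, with |xy| ≤ p and y is nonempty.
The first p characters of w are 0's, so xy (and hence y) consists only of 0's. Write y = 0^k, 1 ≤ k ≤ p.
Consider xy^2z = 0^{p+k} 1^p. Since k ≥ 1, the 0-count p+k exceeds the 1-count p, so i ≤ j fails; thus xy^2z ∉ L.
This contradicts the pumping lemma, so L is not regular.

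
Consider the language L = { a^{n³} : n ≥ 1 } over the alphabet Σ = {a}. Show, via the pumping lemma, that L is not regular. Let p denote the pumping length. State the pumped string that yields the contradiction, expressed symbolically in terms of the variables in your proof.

a^{p³+k}

Suppose for contradiction that L is regular, and let p be the pumping length.
Take w = a^{p³} ∈ L with |w| = p³ ≥ p.
Write w = xyz as guaranteed by the lemma, with |xy| ≤ p and |y| ≥ 1.
Then y = a^k for some k with 1 ≤ k ≤ p.
Pump with i = 2: xy^2z = a^{p³+k}. Since 1 ≤ k ≤ p, p³ < p³+k ≤ p³+p < p³+3p²+3p+1 = (p+1)³, so p³+k is not a perfect cube. So xy^2z ∉ L.
Contradiction. Therefore L is not regular.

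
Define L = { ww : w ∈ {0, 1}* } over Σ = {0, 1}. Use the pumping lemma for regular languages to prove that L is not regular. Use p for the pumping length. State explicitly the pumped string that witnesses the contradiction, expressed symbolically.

Suppose for contradiction that L is regular, and let p be the pumping length.
Take w = 0^p 1^p 0^p 1^p = uu where u = 0^p1^p; then w ∈ L and |w| = 4p ≥ p.
The pumping lemma gives a decomposition w = xyz where |xy| ≤ p and |y| > 0.
Since the first p symbols of w are all 0's and |xy| ≤ p, y lies entirely in the leading 0-block: y = 0^k for some k with 1 ≤ k ≤ p.
Pump with i = 2: xy^2z = 0^{p+k} 1^p 0^p 1^p, of length 4p+k. Suppose this equals vv. The string starts with 0 and ends with 1, so v does too; thus the boundary between the two copies of v is a 1→0 transition. There is exactly one such transition, at position 2p+k, so |v| = 2p+k and |vv| = 4p+2k ≠ 4p+k since k ≥ 1. So xy^2z ∉ L.
Contradiction. Therefore L is not regular.

0^{p+k} 1^p 0^p 1^p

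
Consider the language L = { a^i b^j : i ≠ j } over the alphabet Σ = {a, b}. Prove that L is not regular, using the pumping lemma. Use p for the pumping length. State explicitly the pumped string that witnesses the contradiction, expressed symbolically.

a^{p+p!} b^{p+p!}

Assume L is regular; let p be its pumping constant.
Choose w = a^p b^{p+p!}. Since p ≠ p+p!, w ∈ L; and |w| ≥ p.
By the pumping lemma, w = xyz with |xy| ≤ p and |y| ≥ 1.
Since the first p symbols of w are all a's and |xy| ≤ p, y lies entirely in the leading a-block: y = a^k for some k with 1 ≤ k ≤ p.
Since 1 ≤ k ≤ p, k divides p!; set t = 1 + p!/k. Then xy^t z has p + (p!/k)·k = p + p! copies of a. Now the a-count equals the b-count, so i ≠ j fails. So xy^t z = a^{p+p!} b^{p+p!} ∉ L.
This is a contradiction; hence L is not regular.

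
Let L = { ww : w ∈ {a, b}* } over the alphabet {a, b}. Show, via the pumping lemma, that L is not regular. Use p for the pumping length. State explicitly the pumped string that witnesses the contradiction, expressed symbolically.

Assume L is regular. Let p be the pumping length given by the pumping lemma.
Take w = a^p b^p a^p b^p = uu where u = a^pb^p; then w ∈ L and |w| = 4p ≥ p.
By the pumping lemma, w = xyz with |xy| ≤ p and |y| ≥ 1.
The first p characters of w are a's, so xy (and hence y) consists only of a's. Write y = a^k, 1 ≤ k ≤ p.
Pump with i = 2: xy^2z = a^{p+k} b^p a^p b^p, of length 4p+k. Suppose this equals vv. The string starts with a and ends with b, so v does too; thus the boundary between the two copies of v is a b→a transition. There is exactly one such transition, at position 2p+k, so |v| = 2p+k and |vv| = 4p+2k ≠ 4p+k since k ≥ 1. So xy^2z ∉ L.
This is a contradiction; hence L is not regular.

a^{p+k} b^p a^p b^p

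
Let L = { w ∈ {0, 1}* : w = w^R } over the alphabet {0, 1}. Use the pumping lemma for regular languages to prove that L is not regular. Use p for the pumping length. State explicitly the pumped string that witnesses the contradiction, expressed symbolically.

0^{p+k} 1 0^p

Suppose for contradiction that L is regular, and let p be the pumping length.
Take w = 0^p 1 0^p, a palindrome of length 2p+1 ≥ p.
By the pumping lemma, w = xyz with |xy| ≤ p and |y| > 0.
The first p characters of w are 0's, so xy (and hence y) consists only of 0's. Write y = 0^k, 1 ≤ k ≤ p.
Pump with i = 2: xy^2z = 0^{p+k} 1 0^p. Its reverse is 0^p 1 0^{p+k}, which differs from xy^2z since k ≥ 1. So xy^2z is not a palindrome and xy^2z ∉ L.
Contradiction. Therefore L is not regular.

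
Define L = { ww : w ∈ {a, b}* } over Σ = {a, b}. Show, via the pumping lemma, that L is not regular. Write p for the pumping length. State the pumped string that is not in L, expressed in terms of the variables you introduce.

Assume L is regular. Let p be the pumping length given by the pumping lemma.
Take w = a^p b^p a^p b^p = uu where u = a^pb^p; then w ∈ L and |w| = 4p ≥ p.
The pumping lemma gives a decomposition w = xyz where |xy| ≤ p and y is nonempty.
Because |xy| ≤ p and w begins with p copies of a, we have y = a^k with 1 ≤ k ≤ p.
Pump with i = 2: xy^2z = a^{p+k} b^p a^p b^p, of length 4p+k. Suppose this equals vv. The string starts with a and ends with b, so v does too; thus the boundary between the two copies of v is a b→a transition. There is exactly one such transition, at position 2p+k, so |v| = 2p+k and |vv| = 4p+2k ≠ 4p+k since k ≥ 1. So xy^2z ∉ L.
Contradiction. Therefore L is not regular.

a^{p+k} b^p a^p b^p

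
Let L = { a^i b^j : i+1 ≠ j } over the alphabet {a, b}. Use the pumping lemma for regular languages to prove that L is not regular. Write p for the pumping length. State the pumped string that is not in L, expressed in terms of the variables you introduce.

Toward a contradiction, assume L is regular with pumping length p.
Choose w = a^p b^{p+p!+1}. Since p ≠ (p+p!+1)-1 = p+p!, w ∈ L; and |w| ≥ p.
By the pumping lemma, w = xyz with |xy| ≤ p and |y| > 0.
Since the first p symbols of w are all a's and |xy| ≤ p, y lies entirely in the leading a-block: y = a^k for some k with 1 ≤ k ≤ p.
Since 1 ≤ k ≤ p, k divides p!; set t = 1 + p!/k. Then xy^t z has p + (p!/k)·k = p + p! copies of a. Now the a-count is p+p! and (b-count)-1 = (p+p!+1)-1 = p+p!, so i+1 ≠ j fails. So xy^t z = a^{p+p!} b^{p+p!+1} ∉ L.
This contradicts the pumping lemma, so L is not regular.

a^{p+p!} b^{p+p!+1}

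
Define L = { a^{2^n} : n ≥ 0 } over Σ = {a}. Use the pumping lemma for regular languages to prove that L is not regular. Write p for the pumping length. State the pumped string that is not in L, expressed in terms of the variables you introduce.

Assume L is regular. Let p be the pumping length given by the pumping lemma.
Take w = a^{2^p} ∈ L with |w| = 2^p ≥ p.
The pumping lemma gives a decomposition w = xyz where |xy| ≤ p and |y| > 0.
Then y = a^k for some k with 1 ≤ k ≤ p.
Pump with i = 2: xy^2z = a^{2^p+k}. Since 1 ≤ k ≤ p < 2^p, we have 2^p < 2^p+k < 2^{p+1}, so 2^p+k is not a power of 2. So xy^2z ∉ L.
This contradicts the pumping lemma, so L is not regular.

a^{2^p+k}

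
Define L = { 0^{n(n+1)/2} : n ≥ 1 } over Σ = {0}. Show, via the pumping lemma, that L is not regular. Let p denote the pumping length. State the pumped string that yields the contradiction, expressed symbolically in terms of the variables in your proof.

0^{p(p+1)/2+k}

Assume L is regular. Let p be the pumping length given by the pumping lemma.
Take w = 0^{p(p+1)/2} ∈ L with |w| = p(p+1)/2 ≥ p.
The pumping lemma gives a decomposition w = xyz where |xy| ≤ p and y is nonempty.
Then y = 0^k for some k with 1 ≤ k ≤ p.
Pump with i = 2: xy^2z = 0^{p(p+1)/2+k}. Since 1 ≤ k ≤ p, p(p+1)/2 < p(p+1)/2+k ≤ p(p+1)/2+p < (p+1)(p+2)/2, so p(p+1)/2+k is strictly between consecutive triangular numbers. So xy^2z ∉ L.
Contradiction. Therefore L is not regular.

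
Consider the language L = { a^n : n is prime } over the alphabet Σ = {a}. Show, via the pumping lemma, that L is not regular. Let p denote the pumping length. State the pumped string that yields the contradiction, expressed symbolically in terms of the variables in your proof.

a^{q(1+k)}

Assume L is regular; let p be its pumping constant.
Let q be a prime with q ≥ p+2 (infinitely many primes exist), and take w = a^q ∈ L with |w| = q ≥ p.
The pumping lemma gives a decomposition w = xyz where |xy| ≤ p and |y| ≥ 1.
Then y = a^k for some k with 1 ≤ k ≤ p.
Since 1 ≤ k ≤ p, |xz| = q-k. Pump with i = q+1: |xy^{q+1}z| = (q-k)+(q+1)k = q+qk = q(1+k), which is composite (both factors ≥ 2). So xy^{q+1}z = a^{q(1+k)} ∉ L.
Contradiction. Therefore L is not regular.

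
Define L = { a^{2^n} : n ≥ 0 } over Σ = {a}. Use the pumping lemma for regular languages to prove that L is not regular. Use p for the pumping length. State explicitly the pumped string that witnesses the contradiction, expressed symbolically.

a^{2^p+k}

Suppose for contradiction that L is regular, and let p be the pumping length.
Take w = a^{2^p} ∈ L with |w| = 2^p ≥ p.
The pumping lemma gives a decomposition w = xyz where |xy| ≤ p and |y| > 0.
Then y = a^k for some k with 1 ≤ k ≤ p.
Pump with i = 2: xy^2z = a^{2^p+k}. Since 1 ≤ k ≤ p < 2^p, we have 2^p < 2^p+k < 2^{p+1}, so 2^p+k is not a power of 2. So xy^2z ∉ L.
This contradicts the pumping lemma, so L is not regular.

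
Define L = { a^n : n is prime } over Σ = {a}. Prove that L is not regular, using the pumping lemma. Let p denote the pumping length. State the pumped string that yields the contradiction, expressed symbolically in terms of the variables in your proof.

a^{q(1+k)}

Suppose for contradiction that L is regular, and let p be the pumping length.
Let q be a prime with q ≥ p+2 (infinitely many primes exist), and take w = a^q ∈ L with |w| = q ≥ p.
The pumping lemma gives a decomposition w = xyz where |xy| ≤ p and |y| > 0.
Then y = a^k for some k with 1 ≤ k ≤ p.
Since 1 ≤ k ≤ p, |xz| = q-k. Pump with i = q+1: |xy^{q+1}z| = (q-k)+(q+1)k = q+qk = q(1+k), which is composite (both factors ≥ 2). So xy^{q+1}z = a^{q(1+k)} ∉ L.
This is a contradiction; hence L is not regular.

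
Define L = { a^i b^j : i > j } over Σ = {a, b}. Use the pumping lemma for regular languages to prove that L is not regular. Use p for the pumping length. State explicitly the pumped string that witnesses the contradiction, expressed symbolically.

Suppose for contradiction that L is regular, and let p be the pumping length.
Choose w = a^{p+1} b^p ∈ L, with |w| = 2p+1 ≥ p.
Write w = xyz as guaranteed by the lemma, with |xy| ≤ p and |y| > 0.
Because |xy| ≤ p and w begins with p copies of a, we have y = a^k with 1 ≤ k ≤ p.
Consider xy^0z = xz = a^{p+1-k} b^p. Since k ≥ 1, the a-count p+1-k is at most p, so i > j fails; thus xz ∉ L.
This is a contradiction; hence L is not regular.

a^{p+1-k} b^p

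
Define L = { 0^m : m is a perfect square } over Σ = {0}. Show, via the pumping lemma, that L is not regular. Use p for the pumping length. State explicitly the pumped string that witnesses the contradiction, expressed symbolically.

Suppose for contradiction that L is regular, and let p be the pumping length.
Take w = 0^{p²} ∈ L with |w| = p² ≥ p.
Write w = xyz as guaranteed by the lemma, with |xy| ≤ p and |y| ≥ 1.
Then y = 0^k for some k with 1 ≤ k ≤ p.
Pump with i = 2: xy^2z = 0^{p²+k}. Since 1 ≤ k ≤ p, p² < p²+k ≤ p²+p < (p+1)², so p²+k lies strictly between consecutive squares and is not a perfect square. So xy^2z ∉ L.
Contradiction. Therefore L is not regular.

0^{p²+k}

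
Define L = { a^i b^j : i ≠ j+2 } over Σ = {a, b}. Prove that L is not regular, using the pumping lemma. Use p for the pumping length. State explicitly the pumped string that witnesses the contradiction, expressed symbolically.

a^{p+p!} b^{p+p!-2}

Suppose for contradiction that L is regular, and let p be the pumping length.
Choose w = a^p b^{p+p!-2}. Since p ≠ (p+p!-2)+2 = p+p!, w ∈ L; and |w| ≥ p.
The pumping lemma gives a decomposition w = xyz where |xy| ≤ p and y is nonempty.
Because |xy| ≤ p and w begins with p copies of a, we have y = a^k with 1 ≤ k ≤ p.
Since 1 ≤ k ≤ p, k divides p!; set t = 1 + p!/k. Then xy^t z has p + (p!/k)·k = p + p! copies of a. Now the a-count is p+p! and (b-count)+2 = (p+p!-2)+2 = p+p!, so i ≠ j+2 fails. So xy^t z = a^{p+p!} b^{p+p!-2} ∉ L.
This contradicts the pumping lemma, so L is not regular.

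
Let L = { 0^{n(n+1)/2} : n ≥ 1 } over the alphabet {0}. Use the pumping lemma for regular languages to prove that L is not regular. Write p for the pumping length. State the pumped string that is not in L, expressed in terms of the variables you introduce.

Suppose for contradiction that L is regular, and let p be the pumping length.
Take w = 0^{p(p+1)/2} ∈ L with |w| = p(p+1)/2 ≥ p.
Write w = xyz as guaranteed by the lemma, with |xy| ≤ p and |y| > 0.
Then y = 0^k for some k with 1 ≤ k ≤ p.
Pump with i = 2: xy^2z = 0^{p(p+1)/2+k}. Since 1 ≤ k ≤ p, p(p+1)/2 < p(p+1)/2+k ≤ p(p+1)/2+p < (p+1)(p+2)/2, so p(p+1)/2+k is strictly between consecutive triangular numbers. So xy^2z ∉ L.
This contradicts the pumping lemma, so L is not regular.

0^{p(p+1)/2+k}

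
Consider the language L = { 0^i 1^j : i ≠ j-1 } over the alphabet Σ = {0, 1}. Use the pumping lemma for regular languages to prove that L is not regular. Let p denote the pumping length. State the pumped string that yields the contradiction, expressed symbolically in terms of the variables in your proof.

0^{p+p!} 1^{p+p!+1}

Toward a contradiction, assume L is regular with pumping length p.
Choose w = 0^p 1^{p+p!+1}. Since p ≠ (p+p!+1)-1 = p+p!, w ∈ L; and |w| ≥ p.
The pumping lemma gives a decomposition w = xyz where |xy| ≤ p and y is nonempty.
The first p characters of w are 0's, so xy (and hence y) consists only of 0's. Write y = 0^k, 1 ≤ k ≤ p.
Since 1 ≤ k ≤ p, k divides p!; set t = 1 + p!/k. Then xy^t z has p + (p!/k)·k = p + p! copies of 0. Now the 0-count is p+p! and (1-count)-1 = (p+p!+1)-1 = p+p!, so i ≠ j-1 fails. So xy^t z = 0^{p+p!} 1^{p+p!+1} ∉ L.
This contradicts the pumping lemma, so L is not regular.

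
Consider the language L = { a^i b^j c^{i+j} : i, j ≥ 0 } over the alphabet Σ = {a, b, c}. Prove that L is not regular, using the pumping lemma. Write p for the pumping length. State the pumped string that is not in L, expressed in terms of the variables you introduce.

a^{p+k} b^p c^{2p}

Assume L is regular. Let p be the pumping length given by the pumping lemma.
Take w = a^p b^p c^{2p} ∈ L (with i=j=p, i+j=2p), |w| = 4p ≥ p.
The pumping lemma gives a decomposition w = xyz where |xy| ≤ p and |y| > 0.
Since the first p symbols of w are all a's and |xy| ≤ p, y lies entirely in the leading a-block: y = a^k for some k with 1 ≤ k ≤ p.
Consider xy^2z = a^{p+k} b^p c^{2p}. Now the a- and b-counts sum to 2p+k, but the c-count is 2p ≠ 2p+k. So xy^2z ∉ L.
This contradicts the pumping lemma, so L is not regular.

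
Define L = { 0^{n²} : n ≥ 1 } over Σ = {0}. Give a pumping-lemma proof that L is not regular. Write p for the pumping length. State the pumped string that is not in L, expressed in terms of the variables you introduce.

Suppose for contradiction that L is regular, and let p be the pumping length.
Take w = 0^{p²} ∈ L with |w| = p² ≥ p.
By the pumping lemma, w = xyz with |xy| ≤ p and |y| ≥ 1.
Then y = 0^k for some k with 1 ≤ k ≤ p.
Pump with i = 2: xy^2z = 0^{p²+k}. Since 1 ≤ k ≤ p, p² < p²+k ≤ p²+p < (p+1)², so p²+k lies strictly between consecutive squares and is not a perfect square. So xy^2z ∉ L.
This is a contradiction; hence L is not regular.

0^{p²+k}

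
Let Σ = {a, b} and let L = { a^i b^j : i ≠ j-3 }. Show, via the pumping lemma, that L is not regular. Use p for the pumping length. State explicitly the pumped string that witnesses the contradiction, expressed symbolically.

a^{p+p!} b^{p+p!+3}

Suppose for contradiction that L is regular, and let p be the pumping length.
Choose w = a^p b^{p+p!+3}. Since p ≠ (p+p!+3)-3 = p+p!, w ∈ L; and |w| ≥ p.
By the pumping lemma, w = xyz with |xy| ≤ p and y is nonempty.
Because |xy| ≤ p and w begins with p copies of a, we have y = a^k with 1 ≤ k ≤ p.
Since 1 ≤ k ≤ p, k divides p!; set t = 1 + p!/k. Then xy^t z has p + (p!/k)·k = p + p! copies of a. Now the a-count is p+p! and (b-count)-3 = (p+p!+3)-3 = p+p!, so i ≠ j-3 fails. So xy^t z = a^{p+p!} b^{p+p!+3} ∉ L.
This is a contradiction; hence L is not regular.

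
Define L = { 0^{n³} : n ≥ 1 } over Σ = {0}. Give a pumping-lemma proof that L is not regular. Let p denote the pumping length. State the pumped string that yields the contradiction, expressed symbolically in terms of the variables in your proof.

0^{p³+k}

Toward a contradiction, assume L is regular with pumping length p.
Take w = 0^{p³} ∈ L with |w| = p³ ≥ p.
Write w = xyz as guaranteed by the lemma, with |xy| ≤ p and |y| > 0.
Then y = 0^k for some k with 1 ≤ k ≤ p.
Pump with i = 2: xy^2z = 0^{p³+k}. Since 1 ≤ k ≤ p, p³ < p³+k ≤ p³+p < p³+3p²+3p+1 = (p+1)³, so p³+k is not a perfect cube. So xy^2z ∉ L.
This is a contradiction; hence L is not regular.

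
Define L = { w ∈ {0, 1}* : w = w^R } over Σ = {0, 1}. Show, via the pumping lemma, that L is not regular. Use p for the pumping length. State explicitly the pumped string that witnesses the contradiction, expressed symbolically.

0^{p+k} 1 0^p

Assume L is regular; let p be its pumping constant.
Take w = 0^p 1 0^p, a palindrome of length 2p+1 ≥ p.
Write w = xyz as guaranteed by the lemma, with |xy| ≤ p and |y| ≥ 1.
Since the first p symbols of w are all 0's and |xy| ≤ p, y lies entirely in the leading 0-block: y = 0^k for some k with 1 ≤ k ≤ p.
Pump with i = 2: xy^2z = 0^{p+k} 1 0^p. Its reverse is 0^p 1 0^{p+k}, which differs from xy^2z since k ≥ 1. So xy^2z is not a palindrome and xy^2z ∉ L.
This contradicts the pumping lemma, so L is not regular.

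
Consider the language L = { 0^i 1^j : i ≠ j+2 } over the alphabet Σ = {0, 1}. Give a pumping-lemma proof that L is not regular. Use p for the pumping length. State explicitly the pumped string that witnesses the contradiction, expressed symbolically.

0^{p+p!} 1^{p+p!-2}

Toward a contradiction, assume L is regular with pumping length p.
Choose w = 0^p 1^{p+p!-2}. Since p ≠ (p+p!-2)+2 = p+p!, w ∈ L; and |w| ≥ p.
The pumping lemma gives a decomposition w = xyz where |xy| ≤ p and y is nonempty.
The first p characters of w are 0's, so xy (and hence y) consists only of 0's. Write y = 0^k, 1 ≤ k ≤ p.
Since 1 ≤ k ≤ p, k divides p!; set t = 1 + p!/k. Then xy^t z has p + (p!/k)·k = p + p! copies of 0. Now the 0-count is p+p! and (1-count)+2 = (p+p!-2)+2 = p+p!, so i ≠ j+2 fails. So xy^t z = 0^{p+p!} 1^{p+p!-2} ∉ L.
This is a contradiction; hence L is not regular.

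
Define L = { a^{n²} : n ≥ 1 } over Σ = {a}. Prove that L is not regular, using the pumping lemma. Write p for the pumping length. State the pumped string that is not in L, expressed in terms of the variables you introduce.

a^{p²+k}

Toward a contradiction, assume L is regular with pumping length p.
Take w = a^{p²} ∈ L with |w| = p² ≥ p.
Write w = xyz as guaranteed by the lemma, with |xy| ≤ p and |y| ≥ 1.
Then y = a^k for some k with 1 ≤ k ≤ p.
Pump with i = 2: xy^2z = a^{p²+k}. Since 1 ≤ k ≤ p, p² < p²+k ≤ p²+p < (p+1)², so p²+k lies strictly between consecutive squares and is not a perfect square. So xy^2z ∉ L.
This contradicts the pumping lemma, so L is not regular.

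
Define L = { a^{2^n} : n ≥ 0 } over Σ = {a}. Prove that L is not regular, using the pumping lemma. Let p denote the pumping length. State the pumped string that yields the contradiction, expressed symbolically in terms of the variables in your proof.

Suppose for contradiction that L is regular, and let p be the pumping length.
Take w = a^{2^p} ∈ L with |w| = 2^p ≥ p.
The pumping lemma gives a decomposition w = xyz where |xy| ≤ p and y is nonempty.
Then y = a^k for some k with 1 ≤ k ≤ p.
Pump with i = 2: xy^2z = a^{2^p+k}. Since 1 ≤ k ≤ p < 2^p, we have 2^p < 2^p+k < 2^{p+1}, so 2^p+k is not a power of 2. So xy^2z ∉ L.
This is a contradiction; hence L is not regular.

a^{2^p+k}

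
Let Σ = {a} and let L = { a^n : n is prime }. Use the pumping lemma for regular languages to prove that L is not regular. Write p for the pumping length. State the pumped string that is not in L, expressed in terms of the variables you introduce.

a^{q(1+k)}

Assume L is regular; let p be its pumping constant.
Let q be a prime with q ≥ p+2 (infinitely many primes exist), and take w = a^q ∈ L with |w| = q ≥ p.
The pumping lemma gives a decomposition w = xyz where |xy| ≤ p and |y| > 0.
Then y = a^k for some k with 1 ≤ k ≤ p.
Since 1 ≤ k ≤ p, |xz| = q-k. Pump with i = q+1: |xy^{q+1}z| = (q-k)+(q+1)k = q+qk = q(1+k), which is composite (both factors ≥ 2). So xy^{q+1}z = a^{q(1+k)} ∉ L.
This contradicts the pumping lemma, so L is not regular.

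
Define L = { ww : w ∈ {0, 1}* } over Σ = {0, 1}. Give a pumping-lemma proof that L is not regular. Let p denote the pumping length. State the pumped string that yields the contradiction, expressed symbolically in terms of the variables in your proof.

0^{p+k} 1^p 0^p 1^p

Suppose for contradiction that L is regular, and let p be the pumping length.
Take w = 0^p 1^p 0^p 1^p = uu where u = 0^p1^p; then w ∈ L and |w| = 4p ≥ p.
Write w = xyz as guaranteed by the lemma, with |xy| ≤ p and |y| ≥ 1.
Because |xy| ≤ p and w begins with p copies of 0, we have y = 0^k with 1 ≤ k ≤ p.
Pump with i = 2: xy^2z = 0^{p+k} 1^p 0^p 1^p, of length 4p+k. Suppose this equals vv. The string starts with 0 and ends with 1, so v does too; thus the boundary between the two copies of v is a 1→0 transition. There is exactly one such transition, at position 2p+k, so |v| = 2p+k and |vv| = 4p+2k ≠ 4p+k since k ≥ 1. So xy^2z ∉ L.
This contradicts the pumping lemma, so L is not regular.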